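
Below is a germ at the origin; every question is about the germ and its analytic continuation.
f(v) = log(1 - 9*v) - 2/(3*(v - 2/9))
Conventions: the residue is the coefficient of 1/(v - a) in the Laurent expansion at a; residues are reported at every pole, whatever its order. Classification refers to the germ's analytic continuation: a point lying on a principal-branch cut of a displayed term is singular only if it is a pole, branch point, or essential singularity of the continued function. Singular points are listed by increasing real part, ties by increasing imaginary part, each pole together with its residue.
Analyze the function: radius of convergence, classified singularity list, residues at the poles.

Radius of convergence at 0: 1/9.
At 1/9: a logarithmic branch point.
At 2/9: a pole of order 1; residue -2/3.

Denominator factor (v - 2/9): pole of order 1 at 2/9, modulus 2/9.
Branch term (1)*log(1 - v/(1/9)): its argument vanishes at v = 1/9, a logarithmic branch point, modulus 1/9.
The radius of convergence is the smallest modulus among the singular points: 1/9.
The branch term is analytic at 2/9 and contributes nothing to the residue; only the rational part matters.
At the order-1 pole 2/9 set g(v) = (v - (2/9))*(rational part) = -2/3.
Simple pole: residue = g(a) at a = 2/9, which is -2/3.
List the singular points by increasing real part (a conjugate pair: the negative imaginary part first).


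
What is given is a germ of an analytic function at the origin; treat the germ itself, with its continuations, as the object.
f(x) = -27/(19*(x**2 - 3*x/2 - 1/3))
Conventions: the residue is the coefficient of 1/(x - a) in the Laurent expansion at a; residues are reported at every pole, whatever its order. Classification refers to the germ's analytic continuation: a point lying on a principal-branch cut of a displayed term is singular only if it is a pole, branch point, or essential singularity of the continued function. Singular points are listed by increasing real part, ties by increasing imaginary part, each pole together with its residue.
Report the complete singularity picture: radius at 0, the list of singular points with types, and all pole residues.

Radius of convergence at 0: -3/4 + (1/12)*sqrt(129).
At 3/4 - (1/12)*sqrt(129): a pole of order 1; residue (54/817)*sqrt(129).
At 3/4 + (1/12)*sqrt(129): a pole of order 1; residue -(54/817)*sqrt(129).

Denominator factor (x**2 - 3*x/2 - 1/3): discriminant 43/12, real irrational roots 3/4 + (1/12)*sqrt(129) and 3/4 - (1/12)*sqrt(129); poles of order 1, moduli 3/4 + (1/12)*sqrt(129) and -3/4 + (1/12)*sqrt(129).
The radius of convergence is the smallest modulus among the singular points: -3/4 + (1/12)*sqrt(129).
The factor x**2 - 3*x/2 - 1/3 splits as (x - a)(x - a') with a = 3/4 - (1/12)*sqrt(129), a' = 3/4 + (1/12)*sqrt(129). At the order-1 pole a set g(x) = (x - a)*f(x) = [-27/19] / (x - a').
Simple pole: residue = g(a) at a = 3/4 - (1/12)*sqrt(129), which is (54/817)*sqrt(129).
The factor x**2 - 3*x/2 - 1/3 splits as (x - a)(x - a') with a = 3/4 + (1/12)*sqrt(129), a' = 3/4 - (1/12)*sqrt(129). At the order-1 pole a set g(x) = (x - a)*f(x) = [-27/19] / (x - a').
Simple pole: residue = g(a) at a = 3/4 + (1/12)*sqrt(129), which is -(54/817)*sqrt(129).
List the singular points by increasing real part (a conjugate pair: the negative imaginary part first).


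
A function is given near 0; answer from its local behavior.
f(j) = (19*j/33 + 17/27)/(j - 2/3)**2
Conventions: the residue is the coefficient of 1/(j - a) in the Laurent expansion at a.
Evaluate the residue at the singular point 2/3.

At the order-2 pole 2/3 set g(j) = (j - (2/3))^2*f(j) = 19*j/33 + 17/27.
Order-2 pole: residue = g'(a); g'(2/3) = 19/33, so the residue is 19/33.

The residue is 19/33.


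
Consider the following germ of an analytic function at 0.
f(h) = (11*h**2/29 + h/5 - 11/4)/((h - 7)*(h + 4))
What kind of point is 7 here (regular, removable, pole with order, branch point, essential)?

The point is a pole of order 1.

The denominator factor h - 7 vanishes at 7 and appears to the power 1; the numerator there equals 9997/580, nonzero, and no other factor vanishes.
Hence a pole whose order is the multiplicity, 1.


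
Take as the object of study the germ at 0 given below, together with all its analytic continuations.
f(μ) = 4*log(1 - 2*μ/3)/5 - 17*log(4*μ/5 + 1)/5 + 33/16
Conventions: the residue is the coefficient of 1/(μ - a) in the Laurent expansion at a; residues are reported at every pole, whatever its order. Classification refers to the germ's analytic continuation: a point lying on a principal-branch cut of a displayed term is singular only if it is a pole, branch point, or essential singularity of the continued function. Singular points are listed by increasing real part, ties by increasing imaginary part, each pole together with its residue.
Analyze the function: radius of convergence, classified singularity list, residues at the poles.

Radius of convergence at 0: 5/4.
At -5/4: a logarithmic branch point.
At 3/2: a logarithmic branch point.

Branch term (-17/5)*log(1 - μ/(-5/4)): its argument vanishes at μ = -5/4, a logarithmic branch point, modulus 5/4.
Branch term (4/5)*log(1 - μ/(3/2)): its argument vanishes at μ = 3/2, a logarithmic branch point, modulus 3/2.
The radius of convergence is the smallest modulus among the singular points: 5/4.
List the singular points by increasing real part (a conjugate pair: the negative imaginary part first).


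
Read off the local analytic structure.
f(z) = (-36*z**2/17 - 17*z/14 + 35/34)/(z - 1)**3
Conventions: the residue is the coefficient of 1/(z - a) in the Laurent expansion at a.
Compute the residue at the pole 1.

The residue is -36/17.

At the order-3 pole 1 set g(z) = (z - (1))^3*f(z) = -36*z**2/17 - 17*z/14 + 35/34.
Order-3 pole: residue = g''(a)/2; g''(1) = -72/17, so the residue is -36/17.


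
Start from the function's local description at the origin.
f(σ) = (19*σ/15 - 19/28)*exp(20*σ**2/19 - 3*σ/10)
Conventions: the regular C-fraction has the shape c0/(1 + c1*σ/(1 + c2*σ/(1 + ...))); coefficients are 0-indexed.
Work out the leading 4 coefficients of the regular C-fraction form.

Taylor coefficients (expand at 0): a_0 = -19/28, a_1 = 247/168, a_2 = -6299/5600, a_3 = 270089/168000.
c0 = a_0 = -19/28. Peel one level at a time: if S = 1 + c*σ/S' with S'(0) = 1, then c is the σ-coefficient of S and S' = c*σ/(S - 1).
S_1 = c0/f = 1 + (13/6)*σ + (103859/34200)*σ^2 + ...; c1 = 13/6.
S_2 = c1*σ/(S_1 - 1) = 1 + (-103859/74100)*σ + (-310023221/610090000)*σ^2 + ...; c2 = -103859/74100.
S_3 = c2*σ/(S_2 - 1) = 1 + (-930069663/2565317300)*σ + ...; c3 = -930069663/2565317300.

The regular C-fraction coefficients are [-19/28, 13/6, -103859/74100, -930069663/2565317300].


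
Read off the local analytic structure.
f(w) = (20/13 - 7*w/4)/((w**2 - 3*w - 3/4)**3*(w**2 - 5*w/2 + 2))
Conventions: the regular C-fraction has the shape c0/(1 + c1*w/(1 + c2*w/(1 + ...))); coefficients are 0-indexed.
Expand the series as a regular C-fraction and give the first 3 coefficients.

The regular C-fraction coefficients are [-640/351, 951/80, -275341/76080].

Taylor coefficients (expand at 0): a_0 = -640/351, a_1 = 2536/117, a_2 = -62906/351.
c0 = a_0 = -640/351. Peel one level at a time: if S = 1 + c*w/S' with S'(0) = 1, then c is the w-coefficient of S and S' = c*w/(S - 1).
S_1 = c0/f = 1 + (951/80)*w + (275341/6400)*w^2 + ...; c1 = 951/80.
S_2 = c1*w/(S_1 - 1) = 1 + (-275341/76080)*w + ...; c2 = -275341/76080.


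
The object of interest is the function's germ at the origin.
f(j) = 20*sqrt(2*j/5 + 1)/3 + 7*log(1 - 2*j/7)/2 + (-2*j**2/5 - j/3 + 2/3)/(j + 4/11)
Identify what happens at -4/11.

The denominator factor j + 4/11 vanishes at -4/11 and appears to the power 1; the numerator there equals 1334/1815, nonzero, and no other factor vanishes.
The branch terms are analytic at this point.
Hence a pole whose order is the multiplicity, 1.

The point is a pole of order 1.


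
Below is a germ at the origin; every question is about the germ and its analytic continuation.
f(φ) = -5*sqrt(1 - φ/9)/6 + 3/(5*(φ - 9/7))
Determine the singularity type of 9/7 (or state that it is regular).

The denominator factor φ - 9/7 vanishes at 9/7 and appears to the power 1; the numerator there equals 3/5, nonzero, and no other factor vanishes.
The branch terms are analytic at this point.
Hence a pole whose order is the multiplicity, 1.

The point is a pole of order 1.


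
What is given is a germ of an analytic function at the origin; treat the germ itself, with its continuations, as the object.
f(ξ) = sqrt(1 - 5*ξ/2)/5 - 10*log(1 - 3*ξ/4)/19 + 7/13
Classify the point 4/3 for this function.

The term (-10/19)*log(1 - ξ/(4/3)) has argument 1 - 4/3/(4/3) = 0 at 4/3: a logarithmic (infinitely-sheeted) branch point; the remaining terms are analytic or single-valued there.

The point is a logarithmic branch point.


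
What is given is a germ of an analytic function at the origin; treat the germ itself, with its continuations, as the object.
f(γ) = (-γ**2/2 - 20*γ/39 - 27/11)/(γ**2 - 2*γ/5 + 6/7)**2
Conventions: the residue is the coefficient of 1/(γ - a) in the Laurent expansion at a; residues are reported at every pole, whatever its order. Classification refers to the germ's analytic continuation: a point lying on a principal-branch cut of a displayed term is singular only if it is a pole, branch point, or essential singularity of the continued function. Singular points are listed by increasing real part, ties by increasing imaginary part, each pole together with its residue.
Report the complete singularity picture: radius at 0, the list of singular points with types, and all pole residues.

Radius of convergence at 0: (1/7)*sqrt(42).
At (1/5) - ((1/35)*sqrt(1001))*i: a pole of order 2; residue -((560375/17545242)*sqrt(1001))*i.
At (1/5) + ((1/35)*sqrt(1001))*i: a pole of order 2; residue ((560375/17545242)*sqrt(1001))*i.

Denominator factor (γ**2 - 2*γ/5 + 6/7)^2: discriminant -572/175, complex-conjugate roots (1/5) + ((1/35)*sqrt(1001))*i and (1/5) - ((1/35)*sqrt(1001))*i; poles of order 2, moduli (1/7)*sqrt(42) and (1/7)*sqrt(42).
The radius of convergence is the smallest modulus among the singular points: (1/7)*sqrt(42).
The factor γ**2 - 2*γ/5 + 6/7 splits as (γ - a)(γ - a') with a = (1/5) - ((1/35)*sqrt(1001))*i, a' = (1/5) + ((1/35)*sqrt(1001))*i. At the order-2 pole a set g(γ) = (γ - a)^2*f(γ) = [-γ**2/2 - 20*γ/39 - 27/11] / (γ - a')^2.
Order-2 pole: residue = g'(a); g'((1/5) - ((1/35)*sqrt(1001))*i) = -((560375/17545242)*sqrt(1001))*i, so the residue is -((560375/17545242)*sqrt(1001))*i.
The factor γ**2 - 2*γ/5 + 6/7 splits as (γ - a)(γ - a') with a = (1/5) + ((1/35)*sqrt(1001))*i, a' = (1/5) - ((1/35)*sqrt(1001))*i. At the order-2 pole a set g(γ) = (γ - a)^2*f(γ) = [-γ**2/2 - 20*γ/39 - 27/11] / (γ - a')^2.
Order-2 pole: residue = g'(a); g'((1/5) + ((1/35)*sqrt(1001))*i) = ((560375/17545242)*sqrt(1001))*i, so the residue is ((560375/17545242)*sqrt(1001))*i.
List the singular points by increasing real part (a conjugate pair: the negative imaginary part first).


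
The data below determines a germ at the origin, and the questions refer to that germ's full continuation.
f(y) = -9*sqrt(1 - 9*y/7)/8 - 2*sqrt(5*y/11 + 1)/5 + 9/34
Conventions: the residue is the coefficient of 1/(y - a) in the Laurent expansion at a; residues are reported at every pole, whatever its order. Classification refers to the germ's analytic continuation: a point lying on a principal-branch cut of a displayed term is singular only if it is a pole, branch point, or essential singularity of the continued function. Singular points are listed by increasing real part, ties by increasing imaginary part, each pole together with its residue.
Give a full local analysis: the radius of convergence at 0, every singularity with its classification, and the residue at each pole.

Radius of convergence at 0: 7/9.
At -11/5: an algebraic (square-root) branch point.
At 7/9: an algebraic (square-root) branch point.

Branch term (-2/5)*sqrt(1 - y/(-11/5)): its argument vanishes at y = -11/5, a square-root branch point, modulus 11/5.
Branch term (-9/8)*sqrt(1 - y/(7/9)): its argument vanishes at y = 7/9, a square-root branch point, modulus 7/9.
The radius of convergence is the smallest modulus among the singular points: 7/9.
List the singular points by increasing real part (a conjugate pair: the negative imaginary part first).


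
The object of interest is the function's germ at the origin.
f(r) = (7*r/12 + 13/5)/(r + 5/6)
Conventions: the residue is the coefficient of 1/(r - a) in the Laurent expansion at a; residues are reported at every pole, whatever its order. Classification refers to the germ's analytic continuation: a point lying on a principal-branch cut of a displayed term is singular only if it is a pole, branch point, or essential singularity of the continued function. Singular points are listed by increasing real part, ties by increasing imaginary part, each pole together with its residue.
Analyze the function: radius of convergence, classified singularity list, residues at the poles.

Radius of convergence at 0: 5/6.
At -5/6: a pole of order 1; residue 761/360.

Denominator factor (r + 5/6): pole of order 1 at -5/6, modulus 5/6.
The radius of convergence is the smallest modulus among the singular points: 5/6.
At the order-1 pole -5/6 set g(r) = (r - (-5/6))*f(r) = 7*r/12 + 13/5.
Simple pole: residue = g(a) at a = -5/6, which is 761/360.


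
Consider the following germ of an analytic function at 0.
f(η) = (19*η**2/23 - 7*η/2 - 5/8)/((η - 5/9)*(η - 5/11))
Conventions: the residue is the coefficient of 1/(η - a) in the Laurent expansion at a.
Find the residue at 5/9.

The residue is -75889/3312.

At the order-1 pole 5/9 set g(η) = (η - (5/9))*f(η) = (19*η**2/23 - 7*η/2 - 5/8)/(η - 5/11).
Simple pole: residue = g(a) at a = 5/9, which is -75889/3312.


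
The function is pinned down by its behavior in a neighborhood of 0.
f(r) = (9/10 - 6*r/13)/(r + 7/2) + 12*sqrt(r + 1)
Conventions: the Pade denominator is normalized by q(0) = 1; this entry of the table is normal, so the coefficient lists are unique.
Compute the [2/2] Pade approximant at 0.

The Pade approximant has numerator coefficients [429/35, 137104823/9137310, 7629053/2088528]; denominator coefficients [1, 316891/421722, 67889/1124592].

Taylor coefficients needed (expand at 0): a_0 = 429/35, a_1 = 18456/3185, a_2 = -64269/44590, a_3 = 457731/624260, a_4 = -16219401/34958560.
Write the denominator as Q(r) = 1 + q1*r + q2*r^2. Requiring Q*f - P = O(r^5) with deg P <= 2 kills the coefficients of r^3..r^4 in Q*f:
  r^3: a_3 + q1*a_2 + q2*a_1 = 0, i.e. 457731/624260 + (-64269/44590)*q1 + (18456/3185)*q2 = 0.
  r^4: a_4 + q1*a_3 + q2*a_2 = 0, i.e. -16219401/34958560 + (457731/624260)*q1 + (-64269/44590)*q2 = 0.
Solving this linear system: q1 = 316891/421722, q2 = 67889/1124592.
The numerator is Q*f truncated at degree 2: P0 = a_0 = 429/35; P1 = a_1 + q1*a_0 = 137104823/9137310; P2 = a_2 + q1*a_1 + q2*a_0 = 7629053/2088528.


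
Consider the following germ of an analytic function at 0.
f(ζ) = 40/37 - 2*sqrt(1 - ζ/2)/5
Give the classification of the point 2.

The point is an algebraic (square-root) branch point.

The term (-2/5)*sqrt(1 - ζ/(2)) has argument 1 - 2/(2) = 0 at 2: a square-root (algebraic, two-sheeted) branch point; the remaining terms are analytic or single-valued there.


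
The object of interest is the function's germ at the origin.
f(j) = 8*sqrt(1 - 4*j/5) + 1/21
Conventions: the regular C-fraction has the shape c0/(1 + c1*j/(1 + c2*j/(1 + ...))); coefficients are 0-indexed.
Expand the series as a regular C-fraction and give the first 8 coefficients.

The regular C-fraction coefficients are [169/21, 336/845, -101/169, -169/2525, -841/2525, -101/841, -1177/4205, -841/5885].

Taylor coefficients (expand at 0): a_0 = 169/21, a_1 = -16/5, a_2 = -16/25, a_3 = -32/125, a_4 = -16/125, a_5 = -224/3125, a_6 = -672/15625, a_7 = -2112/78125.
c0 = a_0 = 169/21. Peel one level at a time: if S = 1 + c*j/S' with S'(0) = 1, then c is the j-coefficient of S and S' = c*j/(S - 1).
S_1 = c0/f = 1 + (336/845)*j + (33936/142805)*j^2 + ...; c1 = 336/845.
S_2 = c1*j/(S_1 - 1) = 1 + (-101/169)*j + (-1/25)*j^2 + ...; c2 = -101/169.
S_3 = c2*j/(S_2 - 1) = 1 + (-169/2525)*j + (-142129/6375625)*j^2 + ...; c3 = -169/2525.
S_4 = c3*j/(S_3 - 1) = 1 + (-841/2525)*j + (-1/25)*j^2 + ...; c4 = -841/2525.
S_5 = c4*j/(S_4 - 1) = 1 + (-101/841)*j + (-118877/3536405)*j^2 + ...; c5 = -101/841.
S_6 = c5*j/(S_5 - 1) = 1 + (-1177/4205)*j + (-1/25)*j^2 + ...; c6 = -1177/4205.
S_7 = c6*j/(S_6 - 1) = 1 + (-841/5885)*j + ...; c7 = -841/5885.


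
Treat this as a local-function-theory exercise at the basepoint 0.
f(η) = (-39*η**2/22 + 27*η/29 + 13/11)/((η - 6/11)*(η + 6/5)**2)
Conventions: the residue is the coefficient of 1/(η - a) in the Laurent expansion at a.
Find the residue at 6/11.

The residue is 1121525/2939904.

At the order-1 pole 6/11 set g(η) = (η - (6/11))*f(η) = (-39*η**2/22 + 27*η/29 + 13/11)/(η + 6/5)**2.
Simple pole: residue = g(a) at a = 6/11, which is 1121525/2939904.


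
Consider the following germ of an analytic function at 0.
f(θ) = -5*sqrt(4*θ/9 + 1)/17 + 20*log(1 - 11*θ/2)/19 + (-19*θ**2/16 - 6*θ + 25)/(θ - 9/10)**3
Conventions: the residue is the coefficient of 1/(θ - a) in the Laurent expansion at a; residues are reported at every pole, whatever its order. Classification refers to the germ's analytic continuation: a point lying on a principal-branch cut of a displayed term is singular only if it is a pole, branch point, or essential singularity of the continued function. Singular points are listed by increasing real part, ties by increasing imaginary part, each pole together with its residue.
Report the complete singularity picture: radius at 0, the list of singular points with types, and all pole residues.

Radius of convergence at 0: 2/11.
At -9/4: an algebraic (square-root) branch point.
At 2/11: a logarithmic branch point.
At 9/10: a pole of order 3; residue -19/16.

Denominator factor (θ - 9/10)^3: pole of order 3 at 9/10, modulus 9/10.
Branch term (-5/17)*sqrt(1 - θ/(-9/4)): its argument vanishes at θ = -9/4, a square-root branch point, modulus 9/4.
Branch term (20/19)*log(1 - θ/(2/11)): its argument vanishes at θ = 2/11, a logarithmic branch point, modulus 2/11.
The radius of convergence is the smallest modulus among the singular points: 2/11.
The branch terms are analytic at 9/10 and contribute nothing to the residue; only the rational part matters.
At the order-3 pole 9/10 set g(θ) = (θ - (9/10))^3*(rational part) = -19*θ**2/16 - 6*θ + 25.
Order-3 pole: residue = g''(a)/2; g''(9/10) = -19/8, so the residue is -19/16.
List the singular points by increasing real part (a conjugate pair: the negative imaginary part first).


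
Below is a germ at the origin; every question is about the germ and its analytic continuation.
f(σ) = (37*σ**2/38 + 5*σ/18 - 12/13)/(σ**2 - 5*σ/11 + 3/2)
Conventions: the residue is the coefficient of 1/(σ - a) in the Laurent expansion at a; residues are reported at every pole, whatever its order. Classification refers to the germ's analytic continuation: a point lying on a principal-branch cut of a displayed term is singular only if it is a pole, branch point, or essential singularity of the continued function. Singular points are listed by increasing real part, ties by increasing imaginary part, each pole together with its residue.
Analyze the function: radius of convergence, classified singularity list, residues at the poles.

Radius of convergence at 0: (1/2)*sqrt(6).
At (5/22) - ((1/22)*sqrt(701))*i: a pole of order 1; residue (1355/3762) - ((2388445/68566212)*sqrt(701))*i.
At (5/22) + ((1/22)*sqrt(701))*i: a pole of order 1; residue (1355/3762) + ((2388445/68566212)*sqrt(701))*i.

Denominator factor (σ**2 - 5*σ/11 + 3/2): discriminant -701/121, complex-conjugate roots (5/22) + ((1/22)*sqrt(701))*i and (5/22) - ((1/22)*sqrt(701))*i; poles of order 1, moduli (1/2)*sqrt(6) and (1/2)*sqrt(6).
The radius of convergence is the smallest modulus among the singular points: (1/2)*sqrt(6).
The factor σ**2 - 5*σ/11 + 3/2 splits as (σ - a)(σ - a') with a = (5/22) - ((1/22)*sqrt(701))*i, a' = (5/22) + ((1/22)*sqrt(701))*i. At the order-1 pole a set g(σ) = (σ - a)*f(σ) = [37*σ**2/38 + 5*σ/18 - 12/13] / (σ - a').
Simple pole: residue = g(a) at a = (5/22) - ((1/22)*sqrt(701))*i, which is (1355/3762) - ((2388445/68566212)*sqrt(701))*i.
The factor σ**2 - 5*σ/11 + 3/2 splits as (σ - a)(σ - a') with a = (5/22) + ((1/22)*sqrt(701))*i, a' = (5/22) - ((1/22)*sqrt(701))*i. At the order-1 pole a set g(σ) = (σ - a)*f(σ) = [37*σ**2/38 + 5*σ/18 - 12/13] / (σ - a').
Simple pole: residue = g(a) at a = (5/22) + ((1/22)*sqrt(701))*i, which is (1355/3762) + ((2388445/68566212)*sqrt(701))*i.
List the singular points by increasing real part (a conjugate pair: the negative imaginary part first).


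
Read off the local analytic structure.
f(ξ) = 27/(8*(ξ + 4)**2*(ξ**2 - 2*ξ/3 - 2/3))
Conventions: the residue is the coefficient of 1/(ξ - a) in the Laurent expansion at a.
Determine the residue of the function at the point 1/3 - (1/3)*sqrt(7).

The residue is -13/288 - (11/252)*sqrt(7).

The factor ξ**2 - 2*ξ/3 - 2/3 splits as (ξ - a)(ξ - a') with a = 1/3 - (1/3)*sqrt(7), a' = 1/3 + (1/3)*sqrt(7). At the order-1 pole a set g(ξ) = (ξ - a)*f(ξ) = [27/(8*(ξ + 4)**2)] / (ξ - a').
Simple pole: residue = g(a) at a = 1/3 - (1/3)*sqrt(7), which is -13/288 - (11/252)*sqrt(7).


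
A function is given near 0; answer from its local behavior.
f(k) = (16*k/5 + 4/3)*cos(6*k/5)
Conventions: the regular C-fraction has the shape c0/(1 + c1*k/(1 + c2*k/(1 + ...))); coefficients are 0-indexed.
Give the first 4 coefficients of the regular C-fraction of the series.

The regular C-fraction coefficients are [4/3, -12/5, 27/10, -3/10].

Taylor coefficients (expand at 0): a_0 = 4/3, a_1 = 16/5, a_2 = -24/25, a_3 = -288/125.
c0 = a_0 = 4/3. Peel one level at a time: if S = 1 + c*k/S' with S'(0) = 1, then c is the k-coefficient of S and S' = c*k/(S - 1).
S_1 = c0/f = 1 + (-12/5)*k + (162/25)*k^2 + ...; c1 = -12/5.
S_2 = c1*k/(S_1 - 1) = 1 + (27/10)*k + (81/100)*k^2 + ...; c2 = 27/10.
S_3 = c2*k/(S_2 - 1) = 1 + (-3/10)*k + ...; c3 = -3/10.


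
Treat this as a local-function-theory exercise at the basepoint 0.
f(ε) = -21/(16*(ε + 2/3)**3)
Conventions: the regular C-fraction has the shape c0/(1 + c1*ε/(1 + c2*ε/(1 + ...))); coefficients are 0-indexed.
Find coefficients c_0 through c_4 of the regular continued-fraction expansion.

Taylor coefficients (expand at 0): a_0 = -567/128, a_1 = 5103/256, a_2 = -15309/256, a_3 = 76545/512, a_4 = -688905/2048.
c0 = a_0 = -567/128. Peel one level at a time: if S = 1 + c*ε/S' with S'(0) = 1, then c is the ε-coefficient of S and S' = c*ε/(S - 1).
S_1 = c0/f = 1 + (9/2)*ε + (27/4)*ε^2 + ...; c1 = 9/2.
S_2 = c1*ε/(S_1 - 1) = 1 + (-3/2)*ε + (3/2)*ε^2 + ...; c2 = -3/2.
S_3 = c2*ε/(S_2 - 1) = 1 + (1)*ε + (1/4)*ε^2 + ...; c3 = 1.
S_4 = c3*ε/(S_3 - 1) = 1 + (-1/4)*ε + ...; c4 = -1/4.

The regular C-fraction coefficients are [-567/128, 9/2, -3/2, 1, -1/4].


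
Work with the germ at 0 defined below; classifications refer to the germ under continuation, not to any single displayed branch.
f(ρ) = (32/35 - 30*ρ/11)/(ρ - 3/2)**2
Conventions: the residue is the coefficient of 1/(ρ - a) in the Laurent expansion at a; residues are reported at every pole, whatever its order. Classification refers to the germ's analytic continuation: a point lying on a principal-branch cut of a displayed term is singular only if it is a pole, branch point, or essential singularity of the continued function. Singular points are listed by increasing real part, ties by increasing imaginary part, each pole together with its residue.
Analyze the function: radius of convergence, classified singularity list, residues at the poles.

Denominator factor (ρ - 3/2)^2: pole of order 2 at 3/2, modulus 3/2.
The radius of convergence is the smallest modulus among the singular points: 3/2.
At the order-2 pole 3/2 set g(ρ) = (ρ - (3/2))^2*f(ρ) = 32/35 - 30*ρ/11.
Order-2 pole: residue = g'(a); g'(3/2) = -30/11, so the residue is -30/11.

Radius of convergence at 0: 3/2.
At 3/2: a pole of order 2; residue -30/11.


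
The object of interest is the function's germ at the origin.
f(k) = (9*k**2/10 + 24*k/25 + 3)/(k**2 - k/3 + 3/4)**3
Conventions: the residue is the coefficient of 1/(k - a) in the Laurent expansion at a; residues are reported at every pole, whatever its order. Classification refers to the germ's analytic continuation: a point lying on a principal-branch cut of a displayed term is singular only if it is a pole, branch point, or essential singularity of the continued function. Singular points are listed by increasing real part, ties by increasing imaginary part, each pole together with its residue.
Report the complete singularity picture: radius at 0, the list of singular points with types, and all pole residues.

Denominator factor (k**2 - k/3 + 3/4)^3: discriminant -26/9, complex-conjugate roots (1/6) + ((1/6)*sqrt(26))*i and (1/6) - ((1/6)*sqrt(26))*i; poles of order 3, moduli (1/2)*sqrt(3) and (1/2)*sqrt(3).
The radius of convergence is the smallest modulus among the singular points: (1/2)*sqrt(3).
The factor k**2 - k/3 + 3/4 splits as (k - a)(k - a') with a = (1/6) - ((1/6)*sqrt(26))*i, a' = (1/6) + ((1/6)*sqrt(26))*i. At the order-3 pole a set g(k) = (k - a)^3*f(k) = [9*k**2/10 + 24*k/25 + 3] / (k - a')^3.
Order-3 pole: residue = g''(a)/2; g''((1/6) - ((1/6)*sqrt(26))*i) = ((38151/67600)*sqrt(26))*i, so the residue is ((38151/135200)*sqrt(26))*i.
The factor k**2 - k/3 + 3/4 splits as (k - a)(k - a') with a = (1/6) + ((1/6)*sqrt(26))*i, a' = (1/6) - ((1/6)*sqrt(26))*i. At the order-3 pole a set g(k) = (k - a)^3*f(k) = [9*k**2/10 + 24*k/25 + 3] / (k - a')^3.
Order-3 pole: residue = g''(a)/2; g''((1/6) + ((1/6)*sqrt(26))*i) = -((38151/67600)*sqrt(26))*i, so the residue is -((38151/135200)*sqrt(26))*i.
List the singular points by increasing real part (a conjugate pair: the negative imaginary part first).

Radius of convergence at 0: (1/2)*sqrt(3).
At (1/6) - ((1/6)*sqrt(26))*i: a pole of order 3; residue ((38151/135200)*sqrt(26))*i.
At (1/6) + ((1/6)*sqrt(26))*i: a pole of order 3; residue -((38151/135200)*sqrt(26))*i.


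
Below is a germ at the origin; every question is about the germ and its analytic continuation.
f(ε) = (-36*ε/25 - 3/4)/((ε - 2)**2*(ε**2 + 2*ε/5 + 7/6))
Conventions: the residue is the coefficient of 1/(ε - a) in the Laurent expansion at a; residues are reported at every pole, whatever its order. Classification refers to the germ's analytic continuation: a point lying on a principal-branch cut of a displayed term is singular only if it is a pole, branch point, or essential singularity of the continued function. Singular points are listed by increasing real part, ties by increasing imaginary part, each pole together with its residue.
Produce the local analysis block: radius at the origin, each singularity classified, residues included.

Radius of convergence at 0: (1/6)*sqrt(42).
At (-1/5) - ((13/30)*sqrt(6))*i: a pole of order 1; residue (-3321/32041) + ((48807/1666132)*sqrt(6))*i.
At (-1/5) + ((13/30)*sqrt(6))*i: a pole of order 1; residue (-3321/32041) - ((48807/1666132)*sqrt(6))*i.
At 2: a pole of order 2; residue 6642/32041.

Denominator factor (ε - 2)^2: pole of order 2 at 2, modulus 2.
Denominator factor (ε**2 + 2*ε/5 + 7/6): discriminant -338/75, complex-conjugate roots (-1/5) + ((13/30)*sqrt(6))*i and (-1/5) - ((13/30)*sqrt(6))*i; poles of order 1, moduli (1/6)*sqrt(42) and (1/6)*sqrt(42).
The radius of convergence is the smallest modulus among the singular points: (1/6)*sqrt(42).
The factor ε**2 + 2*ε/5 + 7/6 splits as (ε - a)(ε - a') with a = (-1/5) - ((13/30)*sqrt(6))*i, a' = (-1/5) + ((13/30)*sqrt(6))*i. At the order-1 pole a set g(ε) = (ε - a)*f(ε) = [(-36*ε/25 - 3/4)/(ε - 2)**2] / (ε - a').
Simple pole: residue = g(a) at a = (-1/5) - ((13/30)*sqrt(6))*i, which is (-3321/32041) + ((48807/1666132)*sqrt(6))*i.
The factor ε**2 + 2*ε/5 + 7/6 splits as (ε - a)(ε - a') with a = (-1/5) + ((13/30)*sqrt(6))*i, a' = (-1/5) - ((13/30)*sqrt(6))*i. At the order-1 pole a set g(ε) = (ε - a)*f(ε) = [(-36*ε/25 - 3/4)/(ε - 2)**2] / (ε - a').
Simple pole: residue = g(a) at a = (-1/5) + ((13/30)*sqrt(6))*i, which is (-3321/32041) - ((48807/1666132)*sqrt(6))*i.
At the order-2 pole 2 set g(ε) = (ε - (2))^2*f(ε) = (-36*ε/25 - 3/4)/(ε**2 + 2*ε/5 + 7/6).
Order-2 pole: residue = g'(a); g'(2) = 6642/32041, so the residue is 6642/32041.
List the singular points by increasing real part (a conjugate pair: the negative imaginary part first).


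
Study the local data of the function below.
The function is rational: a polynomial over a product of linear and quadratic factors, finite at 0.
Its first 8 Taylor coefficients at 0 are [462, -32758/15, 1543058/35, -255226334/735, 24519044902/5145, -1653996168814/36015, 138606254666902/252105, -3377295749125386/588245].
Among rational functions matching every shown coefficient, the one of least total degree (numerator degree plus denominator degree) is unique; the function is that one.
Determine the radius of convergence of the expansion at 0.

The radius of convergence is 1/11.

No rational of total degree below 4 reproduces all 8 coefficients; solving the [1/3] Pade equations on them gives f(δ) = (2*δ/15 - 21/2)/((δ + 1/11)*(δ**2 + 11*δ/7 - 1/4)), whose expansion matches every shown term.
Denominator factor (δ + 1/11): pole of order 1 at -1/11, modulus 1/11.
Denominator factor (δ**2 + 11*δ/7 - 1/4): discriminant 170/49, real irrational roots -11/14 + (1/14)*sqrt(170) and -11/14 - (1/14)*sqrt(170); poles of order 1, moduli -11/14 + (1/14)*sqrt(170) and 11/14 + (1/14)*sqrt(170).
The radius of convergence is the smallest modulus among the singular points: 1/11.


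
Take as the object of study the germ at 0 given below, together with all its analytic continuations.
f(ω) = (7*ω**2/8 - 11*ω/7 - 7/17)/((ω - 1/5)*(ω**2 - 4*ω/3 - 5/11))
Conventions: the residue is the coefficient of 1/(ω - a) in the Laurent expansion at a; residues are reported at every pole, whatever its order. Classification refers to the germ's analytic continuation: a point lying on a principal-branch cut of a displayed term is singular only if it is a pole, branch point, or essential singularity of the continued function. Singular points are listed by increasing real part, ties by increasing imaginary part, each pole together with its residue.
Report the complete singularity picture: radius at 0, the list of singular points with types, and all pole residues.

Denominator factor (ω - 1/5): pole of order 1 at 1/5, modulus 1/5.
Denominator factor (ω**2 - 4*ω/3 - 5/11): discriminant 356/99, real irrational roots 2/3 + (1/33)*sqrt(979) and 2/3 - (1/33)*sqrt(979); poles of order 1, moduli 2/3 + (1/33)*sqrt(979) and -2/3 + (1/33)*sqrt(979).
The radius of convergence is the smallest modulus among the singular points: 1/5.
The factor ω**2 - 4*ω/3 - 5/11 splits as (ω - a)(ω - a') with a = 2/3 - (1/33)*sqrt(979), a' = 2/3 + (1/33)*sqrt(979). At the order-1 pole a set g(ω) = (ω - a)*f(ω) = [(7*ω**2/8 - 11*ω/7 - 7/17)/(ω - 1/5)] / (ω - a').
Simple pole: residue = g(a) at a = 2/3 - (1/33)*sqrt(979), which is -74605/1070048 + (545225/95234272)*sqrt(979).
At the order-1 pole 1/5 set g(ω) = (ω - (1/5))*f(ω) = (7*ω**2/8 - 11*ω/7 - 7/17)/(ω**2 - 4*ω/3 - 5/11).
Simple pole: residue = g(a) at a = 1/5, which is 542751/535024.
The factor ω**2 - 4*ω/3 - 5/11 splits as (ω - a)(ω - a') with a = 2/3 + (1/33)*sqrt(979), a' = 2/3 - (1/33)*sqrt(979). At the order-1 pole a set g(ω) = (ω - a)*f(ω) = [(7*ω**2/8 - 11*ω/7 - 7/17)/(ω - 1/5)] / (ω - a').
Simple pole: residue = g(a) at a = 2/3 + (1/33)*sqrt(979), which is -74605/1070048 - (545225/95234272)*sqrt(979).
List the singular points by increasing real part (a conjugate pair: the negative imaginary part first).

Radius of convergence at 0: 1/5.
At 2/3 - (1/33)*sqrt(979): a pole of order 1; residue -74605/1070048 + (545225/95234272)*sqrt(979).
At 1/5: a pole of order 1; residue 542751/535024.
At 2/3 + (1/33)*sqrt(979): a pole of order 1; residue -74605/1070048 - (545225/95234272)*sqrt(979).


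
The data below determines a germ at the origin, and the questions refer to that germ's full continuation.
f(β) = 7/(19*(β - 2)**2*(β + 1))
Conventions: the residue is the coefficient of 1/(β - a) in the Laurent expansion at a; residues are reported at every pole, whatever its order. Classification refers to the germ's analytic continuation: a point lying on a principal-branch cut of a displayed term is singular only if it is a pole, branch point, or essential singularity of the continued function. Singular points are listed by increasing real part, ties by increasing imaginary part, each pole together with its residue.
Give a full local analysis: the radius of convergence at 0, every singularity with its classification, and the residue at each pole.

Radius of convergence at 0: 1.
At -1: a pole of order 1; residue 7/171.
At 2: a pole of order 2; residue -7/171.

Denominator factor (β - 2)^2: pole of order 2 at 2, modulus 2.
Denominator factor (β + 1): pole of order 1 at -1, modulus 1.
The radius of convergence is the smallest modulus among the singular points: 1.
At the order-1 pole -1 set g(β) = (β - (-1))*f(β) = 7/(19*(β - 2)**2).
Simple pole: residue = g(a) at a = -1, which is 7/171.
At the order-2 pole 2 set g(β) = (β - (2))^2*f(β) = 7/(19*(β + 1)).
Order-2 pole: residue = g'(a); g'(2) = -7/171, so the residue is -7/171.
List the singular points by increasing real part (a conjugate pair: the negative imaginary part first).


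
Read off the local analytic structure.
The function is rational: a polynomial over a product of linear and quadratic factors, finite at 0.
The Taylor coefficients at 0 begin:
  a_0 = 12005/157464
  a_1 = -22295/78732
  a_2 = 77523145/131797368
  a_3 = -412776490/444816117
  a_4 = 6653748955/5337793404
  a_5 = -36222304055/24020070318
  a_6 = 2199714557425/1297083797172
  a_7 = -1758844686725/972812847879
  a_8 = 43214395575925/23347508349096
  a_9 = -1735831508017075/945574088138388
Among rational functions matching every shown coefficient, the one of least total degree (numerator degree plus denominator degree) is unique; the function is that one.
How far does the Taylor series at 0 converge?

The radius of convergence is 9/7.

No rational of total degree below 8 reproduces all 10 coefficients; solving the [2/6] Pade equations on them gives f(ρ) = (-25*ρ**2/31 - 5*ρ/3 + 35/8)/((ρ + 9/7)**3*(ρ + 3)**3), whose expansion matches every shown term.
Denominator factor (ρ + 9/7)^3: pole of order 3 at -9/7, modulus 9/7.
Denominator factor (ρ + 3)^3: pole of order 3 at -3, modulus 3.
The radius of convergence is the smallest modulus among the singular points: 9/7.


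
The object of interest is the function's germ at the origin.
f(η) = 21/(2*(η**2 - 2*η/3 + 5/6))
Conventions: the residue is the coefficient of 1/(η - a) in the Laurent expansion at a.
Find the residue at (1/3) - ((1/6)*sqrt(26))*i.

The factor η**2 - 2*η/3 + 5/6 splits as (η - a)(η - a') with a = (1/3) - ((1/6)*sqrt(26))*i, a' = (1/3) + ((1/6)*sqrt(26))*i. At the order-1 pole a set g(η) = (η - a)*f(η) = [21/2] / (η - a').
Simple pole: residue = g(a) at a = (1/3) - ((1/6)*sqrt(26))*i, which is ((63/52)*sqrt(26))*i.

The residue is ((63/52)*sqrt(26))*i.


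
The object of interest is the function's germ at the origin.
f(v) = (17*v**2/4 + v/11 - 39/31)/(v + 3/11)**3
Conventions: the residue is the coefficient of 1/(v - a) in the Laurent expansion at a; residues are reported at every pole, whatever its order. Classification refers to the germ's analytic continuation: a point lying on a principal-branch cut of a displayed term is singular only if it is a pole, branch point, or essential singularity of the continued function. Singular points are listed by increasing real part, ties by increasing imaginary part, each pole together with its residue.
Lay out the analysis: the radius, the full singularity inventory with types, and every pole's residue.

Denominator factor (v + 3/11)^3: pole of order 3 at -3/11, modulus 3/11.
The radius of convergence is the smallest modulus among the singular points: 3/11.
At the order-3 pole -3/11 set g(v) = (v - (-3/11))^3*f(v) = 17*v**2/4 + v/11 - 39/31.
Order-3 pole: residue = g''(a)/2; g''(-3/11) = 17/2, so the residue is 17/4.

Radius of convergence at 0: 3/11.
At -3/11: a pole of order 3; residue 17/4.


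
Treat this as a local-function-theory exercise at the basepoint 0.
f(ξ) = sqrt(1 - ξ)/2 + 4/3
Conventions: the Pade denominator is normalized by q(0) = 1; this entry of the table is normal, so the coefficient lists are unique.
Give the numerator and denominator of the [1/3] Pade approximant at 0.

Taylor coefficients needed (expand at 0): a_0 = 11/6, a_1 = -1/4, a_2 = -1/16, a_3 = -1/32, a_4 = -5/256.
Write the denominator as Q(ξ) = 1 + q1*ξ + q2*ξ^2 + q3*ξ^3. Requiring Q*f - P = O(ξ^5) with deg P <= 1 kills the coefficients of ξ^2..ξ^4 in Q*f:
  ξ^2: a_2 + q1*a_1 + q2*a_0 = 0, i.e. -1/16 + (-1/4)*q1 + (11/6)*q2 = 0.
  ξ^3: a_3 + q1*a_2 + q2*a_1 + q3*a_0 = 0, i.e. -1/32 + (-1/16)*q1 + (-1/4)*q2 + (11/6)*q3 = 0.
  ξ^4: a_4 + q1*a_3 + q2*a_2 + q3*a_1 = 0, i.e. -5/256 + (-1/32)*q1 + (-1/16)*q2 + (-1/4)*q3 = 0.
Solving this linear system: q1 = -839/1640, q2 = -117/3280, q3 = -69/13120.
The numerator is Q*f truncated at degree 1: P0 = a_0 = 11/6; P1 = a_1 + q1*a_0 = -11689/9840.

The Pade approximant has numerator coefficients [11/6, -11689/9840]; denominator coefficients [1, -839/1640, -117/3280, -69/13120].


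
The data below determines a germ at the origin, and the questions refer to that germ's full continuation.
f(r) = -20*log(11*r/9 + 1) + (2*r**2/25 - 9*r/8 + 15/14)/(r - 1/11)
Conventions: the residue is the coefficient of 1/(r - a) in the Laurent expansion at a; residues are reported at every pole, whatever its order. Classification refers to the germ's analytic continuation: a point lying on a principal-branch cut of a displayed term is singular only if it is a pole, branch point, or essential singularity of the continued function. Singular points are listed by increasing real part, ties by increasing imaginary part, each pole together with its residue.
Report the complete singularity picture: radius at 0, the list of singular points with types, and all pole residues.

Denominator factor (r - 1/11): pole of order 1 at 1/11, modulus 1/11.
Branch term (-20)*log(1 - r/(-9/11)): its argument vanishes at r = -9/11, a logarithmic branch point, modulus 9/11.
The radius of convergence is the smallest modulus among the singular points: 1/11.
The branch term is analytic at 1/11 and contributes nothing to the residue; only the rational part matters.
At the order-1 pole 1/11 set g(r) = (r - (1/11))*(rational part) = 2*r**2/25 - 9*r/8 + 15/14.
Simple pole: residue = g(a) at a = 1/11, which is 164287/169400.
List the singular points by increasing real part (a conjugate pair: the negative imaginary part first).

Radius of convergence at 0: 1/11.
At -9/11: a logarithmic branch point.
At 1/11: a pole of order 1; residue 164287/169400.


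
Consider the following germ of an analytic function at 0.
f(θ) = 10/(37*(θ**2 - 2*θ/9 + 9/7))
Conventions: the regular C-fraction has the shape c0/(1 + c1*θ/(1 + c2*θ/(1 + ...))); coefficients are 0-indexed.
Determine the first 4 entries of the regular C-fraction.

The regular C-fraction coefficients are [70/333, -14/81, 9/2, -9/2].

Taylor coefficients (expand at 0): a_0 = 70/333, a_1 = 980/26973, a_2 = -343490/2184813, a_3 = -9809800/176969853.
c0 = a_0 = 70/333. Peel one level at a time: if S = 1 + c*θ/S' with S'(0) = 1, then c is the θ-coefficient of S and S' = c*θ/(S - 1).
S_1 = c0/f = 1 + (-14/81)*θ + (7/9)*θ^2 + ...; c1 = -14/81.
S_2 = c1*θ/(S_1 - 1) = 1 + (9/2)*θ + (81/4)*θ^2 + ...; c2 = 9/2.
S_3 = c2*θ/(S_2 - 1) = 1 + (-9/2)*θ + ...; c3 = -9/2.


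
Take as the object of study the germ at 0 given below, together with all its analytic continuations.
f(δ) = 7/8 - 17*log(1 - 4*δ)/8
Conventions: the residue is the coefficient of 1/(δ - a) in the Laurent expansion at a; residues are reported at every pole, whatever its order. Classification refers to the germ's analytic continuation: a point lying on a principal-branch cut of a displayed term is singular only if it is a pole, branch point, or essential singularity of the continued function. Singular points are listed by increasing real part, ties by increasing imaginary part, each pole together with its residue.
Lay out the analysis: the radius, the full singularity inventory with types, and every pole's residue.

Branch term (-17/8)*log(1 - δ/(1/4)): its argument vanishes at δ = 1/4, a logarithmic branch point, modulus 1/4.
The radius of convergence is the smallest modulus among the singular points: 1/4.

Radius of convergence at 0: 1/4.
At 1/4: a logarithmic branch point.
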